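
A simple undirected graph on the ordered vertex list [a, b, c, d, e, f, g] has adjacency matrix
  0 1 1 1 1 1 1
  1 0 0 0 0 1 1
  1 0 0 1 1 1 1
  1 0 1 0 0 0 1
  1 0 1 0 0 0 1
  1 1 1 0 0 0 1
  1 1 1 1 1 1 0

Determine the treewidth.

A width-3 tree decomposition is:
Bags: B1 = {a, c, f, g}  B2 = {a, c, e, g}  B3 = {a, b, f, g}  B4 = {a, c, d, g}
Tree: B1–B2, B1–B3, B1–B4
Each bag holds 4 vertices, so the decomposition has width 3, which upper-bounds the treewidth. Conversely, {a, c, d, g} is a clique of size 4, and the vertices of any clique must share a bag in every tree decomposition; so some bag has ≥ 4 vertices and tw(G) ≥ 3. Combining the bounds, tw(G) = 3.

3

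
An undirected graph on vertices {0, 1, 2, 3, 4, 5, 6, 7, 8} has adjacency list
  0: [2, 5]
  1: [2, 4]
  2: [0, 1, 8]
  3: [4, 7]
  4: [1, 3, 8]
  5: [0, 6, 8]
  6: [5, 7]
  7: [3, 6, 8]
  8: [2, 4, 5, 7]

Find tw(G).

3

A width-3 tree decomposition is:
Bags: B1 = {0, 5, 6, 7}  B2 = {0, 5, 7, 8}  B3 = {0, 2, 7, 8}  B4 = {2, 3, 7, 8}  B5 = {2, 3, 4, 8}  B6 = {1, 2, 3, 4}
Tree: B1–B2, B2–B3, B3–B4, B4–B5, B5–B6
Each bag holds 4 vertices, so the decomposition has width 3, which upper-bounds the treewidth. For the lower bound: the 4 vertex sets {0,5,6}, {7}, {8}, {1,2,3,4} are disjoint, each induces a connected subgraph, and every pair is joined by at least one edge of G. Contracting each set to a single vertex therefore yields K_{4} as a minor, and since treewidth is minor-monotone, tw(G) ≥ tw(K_{4}) = 3. Therefore the treewidth is 3.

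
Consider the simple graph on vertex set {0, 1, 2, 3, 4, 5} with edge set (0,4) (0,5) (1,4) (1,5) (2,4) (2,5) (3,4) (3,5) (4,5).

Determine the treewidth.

2

A width-2 tree decomposition is:
Bags: B1 = {2, 4, 5}  B2 = {0, 4, 5}  B3 = {1, 4, 5}  B4 = {3, 4, 5}
Tree: B1–B2, B1–B3, B3–B4
The largest bag has 3 vertices, giving width 2; this decomposition certifies tw(G) ≤ 2. Conversely, {0, 4, 5} is a clique of size 3, and the vertices of any clique must share a bag in every tree decomposition; so some bag has ≥ 3 vertices and tw(G) ≥ 2. Hence tw(G) = 2 exactly.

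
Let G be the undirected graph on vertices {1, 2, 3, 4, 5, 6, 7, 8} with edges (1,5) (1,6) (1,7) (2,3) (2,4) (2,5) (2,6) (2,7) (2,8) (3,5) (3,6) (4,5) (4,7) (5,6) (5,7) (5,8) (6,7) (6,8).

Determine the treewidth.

3

A width-3 tree decomposition is:
Bags: B1 = {2, 5, 6, 7}  B2 = {2, 3, 5, 6}  B3 = {2, 4, 5, 7}  B4 = {1, 5, 6, 7}  B5 = {2, 5, 6, 8}
Tree: B1–B2, B1–B3, B1–B4, B2–B5
Each bag holds 4 vertices, so the decomposition has width 3, which upper-bounds the treewidth. Conversely, {1, 5, 6, 7} is a clique of size 4, and the vertices of any clique must share a bag in every tree decomposition; so some bag has ≥ 4 vertices and tw(G) ≥ 3. Combining the bounds, tw(G) = 3.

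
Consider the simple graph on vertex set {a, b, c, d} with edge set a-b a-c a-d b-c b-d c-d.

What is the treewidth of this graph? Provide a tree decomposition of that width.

Treewidth 3.
One such decomposition:
Bags: B1 = {a, b, c, d}
Tree: (single bag)

With just one bag of size 4, the width is 4 − 1 = 3, so tw(G) ≤ 3. Conversely, {a, b, c, d} is a clique of size 4, and the vertices of any clique must share a bag in every tree decomposition; so some bag has ≥ 4 vertices and tw(G) ≥ 3. Hence tw(G) = 3 exactly.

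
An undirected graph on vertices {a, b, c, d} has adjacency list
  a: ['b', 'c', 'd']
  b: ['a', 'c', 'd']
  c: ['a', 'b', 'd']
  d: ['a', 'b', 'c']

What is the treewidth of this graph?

A width-3 tree decomposition is:
Bags: B1 = {a, b, c, d}
Tree: (single bag)
A single bag containing all 4 vertices is trivially a valid decomposition of width 3. On the other hand G contains the 4-clique {a, b, c, d}. A clique must lie in a single bag of any decomposition, so no decomposition can have width below 3. Hence tw(G) = 3 exactly.

3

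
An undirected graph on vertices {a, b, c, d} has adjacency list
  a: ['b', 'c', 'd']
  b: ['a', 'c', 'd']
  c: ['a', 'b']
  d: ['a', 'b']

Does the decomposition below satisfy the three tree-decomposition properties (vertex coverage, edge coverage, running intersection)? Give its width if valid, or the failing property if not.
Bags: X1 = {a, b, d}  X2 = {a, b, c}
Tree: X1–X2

Checking the three conditions: (i) the bags cover all of {a, b, c, d}; (ii) for each edge, some bag contains both endpoints; (iii) the bags containing any fixed vertex form a subtree. All hold, so the decomposition is valid with width 3 − 1 = 2.

Yes; width 2.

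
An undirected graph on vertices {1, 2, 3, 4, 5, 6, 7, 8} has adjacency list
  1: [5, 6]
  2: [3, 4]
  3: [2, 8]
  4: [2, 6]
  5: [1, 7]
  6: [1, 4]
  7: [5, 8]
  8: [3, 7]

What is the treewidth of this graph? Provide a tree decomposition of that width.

Each bag holds 3 vertices, so the decomposition has width 2, which upper-bounds the treewidth. Since 2–4–6–1–5–7–8–3–2 is a cycle in G, G is not acyclic. Forests are exactly the graphs of treewidth ≤ 1, so tw(G) ≥ 2. Combining the bounds, tw(G) = 2.

Treewidth 2.
One optimal decomposition is:
Bags: B1 = {2, 4, 6}  B2 = {1, 2, 6}  B3 = {1, 2, 5}  B4 = {2, 5, 7}  B5 = {2, 7, 8}  B6 = {2, 3, 8}
Tree: B1–B2, B2–B3, B3–B4, B4–B5, B5–B6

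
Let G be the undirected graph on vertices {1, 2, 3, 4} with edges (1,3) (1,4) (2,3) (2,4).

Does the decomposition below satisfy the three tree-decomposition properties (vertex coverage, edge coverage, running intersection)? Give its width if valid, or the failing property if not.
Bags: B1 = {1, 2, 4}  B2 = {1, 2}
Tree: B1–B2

No — vertex 3 appears in no bag.

A tree decomposition must satisfy three properties: every vertex lies in some bag; for every edge, both endpoints lie together in some bag; and for every vertex, the bags containing it form a connected subtree. Here vertex 3 appears in no bag, so the decomposition is invalid.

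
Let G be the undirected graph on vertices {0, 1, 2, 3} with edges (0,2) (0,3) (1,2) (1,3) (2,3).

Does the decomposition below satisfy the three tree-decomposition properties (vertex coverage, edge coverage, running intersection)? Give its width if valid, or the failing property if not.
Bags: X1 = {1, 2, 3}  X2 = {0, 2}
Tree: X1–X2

A tree decomposition must satisfy three properties: every vertex lies in some bag; for every edge, both endpoints lie together in some bag; and for every vertex, the bags containing it form a connected subtree. Here edge (3,0) lies in no bag, so the decomposition is invalid.

No — edge (3,0) lies in no bag.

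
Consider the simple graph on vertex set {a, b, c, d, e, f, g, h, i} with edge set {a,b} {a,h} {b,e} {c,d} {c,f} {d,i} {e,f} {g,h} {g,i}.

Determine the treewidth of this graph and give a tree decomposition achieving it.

Every bag has size at most 3, so the width is 3 − 1 = 2 and tw(G) ≤ 2. The edges c–d–i–g–h–a–b–e–f–c form a cycle, so G is not a tree and its treewidth is at least 2. Hence tw(G) = 2 exactly.

Treewidth 2.
One such decomposition:
Bags: B1 = {c, d, i}  B2 = {c, g, i}  B3 = {c, g, h}  B4 = {a, c, h}  B5 = {a, b, c}  B6 = {b, c, e}  B7 = {c, e, f}
Tree: B1–B2, B2–B3, B3–B4, B4–B5, B5–B6, B6–B7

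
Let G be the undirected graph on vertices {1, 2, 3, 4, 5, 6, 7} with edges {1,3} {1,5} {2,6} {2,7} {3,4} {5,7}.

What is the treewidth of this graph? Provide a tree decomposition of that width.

Each bag holds 2 vertices, so the decomposition has width 1, which upper-bounds the treewidth. G has an edge, so its treewidth is at least 1. The upper and lower bounds meet at 1, so that is the treewidth.

Treewidth 1.
One such decomposition:
Bags: B1 = {2, 6}  B2 = {2, 7}  B3 = {5, 7}  B4 = {1, 5}  B5 = {1, 3}  B6 = {3, 4}
Tree: B1–B2, B2–B3, B3–B4, B4–B5, B5–B6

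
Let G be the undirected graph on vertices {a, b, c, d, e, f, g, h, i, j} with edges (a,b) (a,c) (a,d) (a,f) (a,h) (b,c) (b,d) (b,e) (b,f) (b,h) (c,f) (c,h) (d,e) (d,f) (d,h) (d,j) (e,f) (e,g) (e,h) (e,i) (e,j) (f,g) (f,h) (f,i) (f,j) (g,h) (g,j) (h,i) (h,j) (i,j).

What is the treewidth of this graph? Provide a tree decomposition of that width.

Every bag has size at most 5, so the width is 5 − 1 = 4 and tw(G) ≤ 4. For the lower bound, the 5 vertices {d, e, f, h, j} are pairwise adjacent, and any tree decomposition puts a clique entirely inside one bag — forcing width ≥ 4. The upper and lower bounds meet at 4, so that is the treewidth.

Treewidth 4.
Bags: B1 = {a, b, d, f, h}  B2 = {b, d, e, f, h}  B3 = {a, b, c, f, h}  B4 = {d, e, f, h, j}  B5 = {e, f, g, h, j}  B6 = {e, f, h, i, j}
Tree: B1–B2, B1–B3, B2–B4, B4–B5, B5–B6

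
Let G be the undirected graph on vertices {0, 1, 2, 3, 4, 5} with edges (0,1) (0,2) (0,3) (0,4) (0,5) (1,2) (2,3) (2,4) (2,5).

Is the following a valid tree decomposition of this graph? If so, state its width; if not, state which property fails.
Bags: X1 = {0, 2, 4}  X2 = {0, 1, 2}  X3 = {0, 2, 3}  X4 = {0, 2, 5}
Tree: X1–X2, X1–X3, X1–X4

Vertex coverage: the bags together contain {0, 1, 2, 3, 4, 5}, the full vertex set. Edge coverage: each edge of G has both endpoints in at least one bag. Running intersection: for every vertex, the bags containing it form a connected subtree. All three properties hold, so this is a valid tree decomposition of width max|bag| − 1 = 2, and hence tw(G) ≤ 2.

Yes; width 2.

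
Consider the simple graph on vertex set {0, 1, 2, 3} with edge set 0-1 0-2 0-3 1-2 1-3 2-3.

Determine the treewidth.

A width-3 tree decomposition is:
Bags: B1 = {0, 1, 2, 3}
Tree: (single bag)
With just one bag of size 4, the width is 4 − 1 = 3, so tw(G) ≤ 3. On the other hand G contains the 4-clique {0, 1, 2, 3}. A clique must lie in a single bag of any decomposition, so no decomposition can have width below 3. The upper and lower bounds meet at 3, so that is the treewidth.

3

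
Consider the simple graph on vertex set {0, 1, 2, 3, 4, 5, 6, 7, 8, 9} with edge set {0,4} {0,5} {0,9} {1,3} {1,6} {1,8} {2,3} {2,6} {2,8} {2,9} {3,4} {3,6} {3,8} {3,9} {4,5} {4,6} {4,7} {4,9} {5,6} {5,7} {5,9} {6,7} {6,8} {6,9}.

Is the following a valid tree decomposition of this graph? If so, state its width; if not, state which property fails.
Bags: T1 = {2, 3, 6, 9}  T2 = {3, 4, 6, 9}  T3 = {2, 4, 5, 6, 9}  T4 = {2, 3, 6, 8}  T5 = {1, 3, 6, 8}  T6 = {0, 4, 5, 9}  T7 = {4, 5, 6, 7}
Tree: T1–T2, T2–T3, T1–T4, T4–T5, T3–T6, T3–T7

No — bags containing vertex 2 are not connected in the tree.

A tree decomposition must satisfy three properties: every vertex lies in some bag; for every edge, both endpoints lie together in some bag; and for every vertex, the bags containing it form a connected subtree. Here bags containing vertex 2 are not connected in the tree, so the decomposition is invalid.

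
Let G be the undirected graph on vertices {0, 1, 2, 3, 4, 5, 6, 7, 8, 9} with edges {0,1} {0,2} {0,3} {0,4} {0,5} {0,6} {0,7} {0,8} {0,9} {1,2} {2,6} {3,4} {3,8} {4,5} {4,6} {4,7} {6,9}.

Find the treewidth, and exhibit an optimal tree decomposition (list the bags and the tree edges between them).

Every bag has size at most 3, so the width is 3 − 1 = 2 and tw(G) ≤ 2. Conversely, {0, 1, 2} is a clique of size 3, and the vertices of any clique must share a bag in every tree decomposition; so some bag has ≥ 3 vertices and tw(G) ≥ 2. The upper and lower bounds meet at 2, so that is the treewidth.

Treewidth 2.
One optimal decomposition is:
Bags: B1 = {0, 4, 6}  B2 = {0, 2, 6}  B3 = {0, 4, 7}  B4 = {0, 4, 5}  B5 = {0, 1, 2}  B6 = {0, 3, 4}  B7 = {0, 3, 8}  B8 = {0, 6, 9}
Tree: B1–B2, B1–B3, B3–B4, B2–B5, B1–B6, B6–B7, B1–B8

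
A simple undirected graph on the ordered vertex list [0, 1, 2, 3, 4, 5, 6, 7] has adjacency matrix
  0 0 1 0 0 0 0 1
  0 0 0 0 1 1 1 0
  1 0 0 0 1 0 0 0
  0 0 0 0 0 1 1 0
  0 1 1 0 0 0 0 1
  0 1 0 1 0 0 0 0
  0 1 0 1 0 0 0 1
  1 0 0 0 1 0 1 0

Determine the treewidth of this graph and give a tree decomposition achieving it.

Each bag holds 3 vertices, so the decomposition has width 2, which upper-bounds the treewidth. The edges 0–2–4–7–0 form a cycle, so G is not a tree and its treewidth is at least 2. Hence tw(G) = 2 exactly.

Treewidth 2.
One such decomposition:
Bags: B1 = {0, 2, 7}  B2 = {2, 4, 7}  B3 = {4, 6, 7}  B4 = {1, 4, 6}  B5 = {1, 3, 6}  B6 = {1, 3, 5}
Tree: B1–B2, B2–B3, B3–B4, B4–B5, B5–B6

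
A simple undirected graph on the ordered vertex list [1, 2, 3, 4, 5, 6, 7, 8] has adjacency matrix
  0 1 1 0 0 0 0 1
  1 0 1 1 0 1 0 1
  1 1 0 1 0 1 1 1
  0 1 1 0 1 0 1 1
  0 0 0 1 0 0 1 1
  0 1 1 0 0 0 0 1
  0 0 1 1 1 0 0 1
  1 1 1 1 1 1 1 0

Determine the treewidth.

3

A width-3 tree decomposition is:
Bags: B1 = {1, 2, 3, 8}  B2 = {2, 3, 4, 8}  B3 = {3, 4, 7, 8}  B4 = {4, 5, 7, 8}  B5 = {2, 3, 6, 8}
Tree: B1–B2, B2–B3, B3–B4, B2–B5
Each bag holds 4 vertices, so the decomposition has width 3, which upper-bounds the treewidth. For the lower bound, the 4 vertices {1, 2, 3, 8} are pairwise adjacent, and any tree decomposition puts a clique entirely inside one bag — forcing width ≥ 3. The upper and lower bounds meet at 3, so that is the treewidth.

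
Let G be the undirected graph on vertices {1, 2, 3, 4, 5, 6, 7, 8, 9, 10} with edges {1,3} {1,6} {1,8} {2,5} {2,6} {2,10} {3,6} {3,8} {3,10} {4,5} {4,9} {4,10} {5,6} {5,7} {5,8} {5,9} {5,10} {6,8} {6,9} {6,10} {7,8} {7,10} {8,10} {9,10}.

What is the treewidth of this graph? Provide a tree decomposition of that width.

The largest bag has 4 vertices, giving width 3; this decomposition certifies tw(G) ≤ 3. For the lower bound, the 4 vertices {1, 3, 6, 8} are pairwise adjacent, and any tree decomposition puts a clique entirely inside one bag — forcing width ≥ 3. Combining the bounds, tw(G) = 3.

Treewidth 3.
Bags: B1 = {2, 5, 6, 10}  B2 = {5, 6, 9, 10}  B3 = {5, 6, 8, 10}  B4 = {3, 6, 8, 10}  B5 = {1, 3, 6, 8}  B6 = {5, 7, 8, 10}  B7 = {4, 5, 9, 10}
Tree: B1–B2, B2–B3, B3–B4, B4–B5, B3–B6, B2–B7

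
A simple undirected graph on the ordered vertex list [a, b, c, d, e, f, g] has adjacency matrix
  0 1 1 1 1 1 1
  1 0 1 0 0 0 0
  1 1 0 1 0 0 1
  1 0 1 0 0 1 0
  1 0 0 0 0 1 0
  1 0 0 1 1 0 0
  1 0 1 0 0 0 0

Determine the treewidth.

A width-2 tree decomposition is:
Bags: B1 = {a, c, d}  B2 = {a, d, f}  B3 = {a, e, f}  B4 = {a, b, c}  B5 = {a, c, g}
Tree: B1–B2, B2–B3, B1–B4, B1–B5
Every bag has size at most 3, so the width is 3 − 1 = 2 and tw(G) ≤ 2. For the lower bound, the 3 vertices {a, e, f} are pairwise adjacent, and any tree decomposition puts a clique entirely inside one bag — forcing width ≥ 2. Hence tw(G) = 2 exactly.

2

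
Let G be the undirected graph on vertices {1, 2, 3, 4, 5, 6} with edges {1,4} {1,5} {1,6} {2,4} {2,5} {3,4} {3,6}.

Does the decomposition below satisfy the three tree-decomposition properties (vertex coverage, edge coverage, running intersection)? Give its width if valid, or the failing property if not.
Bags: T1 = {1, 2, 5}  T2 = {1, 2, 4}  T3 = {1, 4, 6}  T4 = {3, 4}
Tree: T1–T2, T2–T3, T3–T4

No — edge (6,3) lies in no bag.

A tree decomposition must satisfy three properties: every vertex lies in some bag; for every edge, both endpoints lie together in some bag; and for every vertex, the bags containing it form a connected subtree. Here edge (6,3) lies in no bag, so the decomposition is invalid.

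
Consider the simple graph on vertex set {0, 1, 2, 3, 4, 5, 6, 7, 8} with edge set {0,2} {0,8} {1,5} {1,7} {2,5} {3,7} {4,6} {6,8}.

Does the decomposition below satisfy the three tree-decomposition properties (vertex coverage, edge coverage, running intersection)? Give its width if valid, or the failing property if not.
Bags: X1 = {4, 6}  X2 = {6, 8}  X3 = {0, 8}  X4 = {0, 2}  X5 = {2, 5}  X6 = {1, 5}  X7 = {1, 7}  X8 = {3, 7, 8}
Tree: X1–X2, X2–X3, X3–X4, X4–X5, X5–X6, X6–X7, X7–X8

A tree decomposition must satisfy three properties: every vertex lies in some bag; for every edge, both endpoints lie together in some bag; and for every vertex, the bags containing it form a connected subtree. Here bags containing vertex 8 are not connected in the tree, so the decomposition is invalid.

No — bags containing vertex 8 are not connected in the tree.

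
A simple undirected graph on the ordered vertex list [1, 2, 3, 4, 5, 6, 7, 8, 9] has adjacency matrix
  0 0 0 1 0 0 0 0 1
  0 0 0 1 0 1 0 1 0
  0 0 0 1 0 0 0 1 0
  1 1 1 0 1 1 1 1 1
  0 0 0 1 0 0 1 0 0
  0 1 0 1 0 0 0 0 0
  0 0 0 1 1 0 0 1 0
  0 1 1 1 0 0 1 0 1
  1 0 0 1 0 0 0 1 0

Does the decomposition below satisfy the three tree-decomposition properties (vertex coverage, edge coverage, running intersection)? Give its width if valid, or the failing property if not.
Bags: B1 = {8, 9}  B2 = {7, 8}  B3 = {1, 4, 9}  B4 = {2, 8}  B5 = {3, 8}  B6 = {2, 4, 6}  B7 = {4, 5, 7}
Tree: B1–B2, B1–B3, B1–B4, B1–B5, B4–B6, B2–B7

A tree decomposition must satisfy three properties: every vertex lies in some bag; for every edge, both endpoints lie together in some bag; and for every vertex, the bags containing it form a connected subtree. Here edge (4,8) lies in no bag, so the decomposition is invalid.

No — edge (4,8) lies in no bag.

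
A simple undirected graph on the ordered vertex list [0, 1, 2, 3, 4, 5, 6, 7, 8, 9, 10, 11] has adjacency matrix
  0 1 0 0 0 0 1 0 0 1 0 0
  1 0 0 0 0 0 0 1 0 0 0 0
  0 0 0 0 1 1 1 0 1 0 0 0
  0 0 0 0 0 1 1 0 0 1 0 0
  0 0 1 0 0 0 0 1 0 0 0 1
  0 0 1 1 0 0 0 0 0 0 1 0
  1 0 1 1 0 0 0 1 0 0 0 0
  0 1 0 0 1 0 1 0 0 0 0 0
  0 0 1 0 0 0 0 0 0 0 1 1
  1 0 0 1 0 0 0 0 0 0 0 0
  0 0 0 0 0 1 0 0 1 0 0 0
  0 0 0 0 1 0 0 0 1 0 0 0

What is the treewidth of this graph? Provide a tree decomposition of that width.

Each bag holds 4 vertices, so the decomposition has width 3, which upper-bounds the treewidth. For the lower bound: the 4 vertex sets {0,1,9}, {3}, {6}, {2,4,5,7} are disjoint, each induces a connected subgraph, and every pair is joined by at least one edge of G. Contracting each set to a single vertex therefore yields K_{4} as a minor, and since treewidth is minor-monotone, tw(G) ≥ tw(K_{4}) = 3. Combining the bounds, tw(G) = 3.

Treewidth 3.
One optimal decomposition is:
Bags: B1 = {0, 1, 3, 9}  B2 = {0, 1, 3, 6}  B3 = {1, 3, 6, 7}  B4 = {3, 5, 6, 7}  B5 = {2, 5, 6, 7}  B6 = {2, 4, 5, 7}  B7 = {2, 4, 5, 10}  B8 = {2, 4, 8, 10}  B9 = {4, 8, 10, 11}
Tree: B1–B2, B2–B3, B3–B4, B4–B5, B5–B6, B6–B7, B7–B8, B8–B9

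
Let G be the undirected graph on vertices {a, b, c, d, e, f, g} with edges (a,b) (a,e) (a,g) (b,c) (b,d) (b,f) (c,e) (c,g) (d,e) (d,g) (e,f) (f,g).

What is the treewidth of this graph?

A width-3 tree decomposition is:
Bags: B1 = {b, d, e, g}  B2 = {a, b, e, g}  B3 = {b, c, e, g}  B4 = {b, e, f, g}
Tree: B1–B2, B2–B3, B3–B4
Every bag has size at most 4, so the width is 4 − 1 = 3 and tw(G) ≤ 3. For the lower bound: the 4 vertex sets {b,d}, {a,e}, {g}, {c} are disjoint, each induces a connected subgraph, and every pair is joined by at least one edge of G. Contracting each set to a single vertex therefore yields K_{4} as a minor, and since treewidth is minor-monotone, tw(G) ≥ tw(K_{4}) = 3. Therefore the treewidth is 3.

3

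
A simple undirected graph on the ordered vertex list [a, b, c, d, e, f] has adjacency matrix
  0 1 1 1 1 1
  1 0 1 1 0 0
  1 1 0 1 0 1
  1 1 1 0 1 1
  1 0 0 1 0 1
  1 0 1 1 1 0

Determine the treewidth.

3

A width-3 tree decomposition is:
Bags: B1 = {a, c, d, f}  B2 = {a, b, c, d}  B3 = {a, d, e, f}
Tree: B1–B2, B1–B3
Every bag has size at most 4, so the width is 4 − 1 = 3 and tw(G) ≤ 3. For the lower bound, the 4 vertices {a, d, e, f} are pairwise adjacent, and any tree decomposition puts a clique entirely inside one bag — forcing width ≥ 3. The upper and lower bounds meet at 3, so that is the treewidth.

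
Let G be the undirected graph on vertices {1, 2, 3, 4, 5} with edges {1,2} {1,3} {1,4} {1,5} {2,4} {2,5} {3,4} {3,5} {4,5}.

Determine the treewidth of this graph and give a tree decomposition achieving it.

Treewidth 3.
One optimal decomposition is:
Bags: B1 = {1, 2, 4, 5}  B2 = {1, 3, 4, 5}
Tree: B1–B2

Every bag has size at most 4, so the width is 4 − 1 = 3 and tw(G) ≤ 3. Conversely, {1, 2, 4, 5} is a clique of size 4, and the vertices of any clique must share a bag in every tree decomposition; so some bag has ≥ 4 vertices and tw(G) ≥ 3. Hence tw(G) = 3 exactly.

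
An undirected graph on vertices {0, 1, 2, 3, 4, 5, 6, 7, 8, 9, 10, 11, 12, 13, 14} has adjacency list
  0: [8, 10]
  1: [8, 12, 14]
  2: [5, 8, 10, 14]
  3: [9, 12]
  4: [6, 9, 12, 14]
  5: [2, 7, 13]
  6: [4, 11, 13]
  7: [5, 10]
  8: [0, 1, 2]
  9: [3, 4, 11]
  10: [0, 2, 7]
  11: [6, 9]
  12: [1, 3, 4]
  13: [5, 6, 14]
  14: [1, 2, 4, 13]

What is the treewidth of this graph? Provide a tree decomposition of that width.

Treewidth 3.
One such decomposition:
Bags: B1 = {3, 9, 11, 12}  B2 = {4, 9, 11, 12}  B3 = {4, 6, 11, 12}  B4 = {1, 4, 6, 12}  B5 = {1, 4, 6, 14}  B6 = {1, 6, 13, 14}  B7 = {1, 8, 13, 14}  B8 = {2, 8, 13, 14}  B9 = {2, 5, 8, 13}  B10 = {0, 2, 5, 8}  B11 = {0, 2, 5, 10}  B12 = {0, 5, 7, 10}
Tree: B1–B2, B2–B3, B3–B4, B4–B5, B5–B6, B6–B7, B7–B8, B8–B9, B9–B10, B10–B11, B11–B12

Every bag has size at most 4, so the width is 4 − 1 = 3 and tw(G) ≤ 3. For the lower bound: the 4 vertex sets {3,9,11}, {12}, {4}, {1,6,13,14} are disjoint, each induces a connected subgraph, and every pair is joined by at least one edge of G. Contracting each set to a single vertex therefore yields K_{4} as a minor, and since treewidth is minor-monotone, tw(G) ≥ tw(K_{4}) = 3. Combining the bounds, tw(G) = 3.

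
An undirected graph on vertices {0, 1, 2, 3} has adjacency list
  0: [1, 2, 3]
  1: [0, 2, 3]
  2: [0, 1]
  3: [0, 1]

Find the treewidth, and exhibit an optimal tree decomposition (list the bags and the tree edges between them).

The largest bag has 3 vertices, giving width 2; this decomposition certifies tw(G) ≤ 2. For the lower bound, the 3 vertices {0, 1, 2} are pairwise adjacent, and any tree decomposition puts a clique entirely inside one bag — forcing width ≥ 2. Combining the bounds, tw(G) = 2.

Treewidth 2.
One such decomposition:
Bags: B1 = {0, 1, 3}  B2 = {0, 1, 2}
Tree: B1–B2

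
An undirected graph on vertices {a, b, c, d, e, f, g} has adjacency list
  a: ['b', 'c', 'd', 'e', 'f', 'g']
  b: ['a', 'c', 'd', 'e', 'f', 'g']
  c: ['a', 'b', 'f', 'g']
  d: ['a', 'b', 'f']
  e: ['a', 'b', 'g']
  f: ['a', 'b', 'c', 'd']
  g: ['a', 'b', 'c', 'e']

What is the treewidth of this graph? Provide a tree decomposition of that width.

Each bag holds 4 vertices, so the decomposition has width 3, which upper-bounds the treewidth. Conversely, {a, b, e, g} is a clique of size 4, and the vertices of any clique must share a bag in every tree decomposition; so some bag has ≥ 4 vertices and tw(G) ≥ 3. Hence tw(G) = 3 exactly.

Treewidth 3.
One such decomposition:
Bags: B1 = {a, b, c, g}  B2 = {a, b, c, f}  B3 = {a, b, e, g}  B4 = {a, b, d, f}
Tree: B1–B2, B1–B3, B2–B4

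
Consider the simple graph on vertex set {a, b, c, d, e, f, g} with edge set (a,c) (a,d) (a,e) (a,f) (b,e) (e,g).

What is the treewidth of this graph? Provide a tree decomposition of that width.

Treewidth 1.
One such decomposition:
Bags: B1 = {a, e}  B2 = {a, f}  B3 = {a, c}  B4 = {b, e}  B5 = {a, d}  B6 = {e, g}
Tree: B1–B2, B2–B3, B1–B4, B1–B5, B4–B6

Each bag holds 2 vertices, so the decomposition has width 1, which upper-bounds the treewidth. Any graph with an edge has treewidth ≥ 1, and G has the edge e–a. Hence tw(G) = 1 exactly.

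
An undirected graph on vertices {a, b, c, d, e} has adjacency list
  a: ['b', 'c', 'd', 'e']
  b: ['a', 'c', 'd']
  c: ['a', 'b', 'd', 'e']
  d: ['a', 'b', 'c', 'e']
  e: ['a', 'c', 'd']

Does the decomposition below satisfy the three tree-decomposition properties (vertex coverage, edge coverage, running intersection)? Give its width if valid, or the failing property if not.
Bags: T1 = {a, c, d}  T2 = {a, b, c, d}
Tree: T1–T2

A tree decomposition must satisfy three properties: every vertex lies in some bag; for every edge, both endpoints lie together in some bag; and for every vertex, the bags containing it form a connected subtree. Here vertex e appears in no bag, so the decomposition is invalid.

No — vertex e appears in no bag.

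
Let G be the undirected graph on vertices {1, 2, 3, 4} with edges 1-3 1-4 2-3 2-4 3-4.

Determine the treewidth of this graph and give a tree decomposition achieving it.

Every bag has size at most 3, so the width is 3 − 1 = 2 and tw(G) ≤ 2. On the other hand G contains the 3-clique {1, 3, 4}. A clique must lie in a single bag of any decomposition, so no decomposition can have width below 2. The upper and lower bounds meet at 2, so that is the treewidth.

Treewidth 2.
One optimal decomposition is:
Bags: B1 = {1, 3, 4}  B2 = {2, 3, 4}
Tree: B1–B2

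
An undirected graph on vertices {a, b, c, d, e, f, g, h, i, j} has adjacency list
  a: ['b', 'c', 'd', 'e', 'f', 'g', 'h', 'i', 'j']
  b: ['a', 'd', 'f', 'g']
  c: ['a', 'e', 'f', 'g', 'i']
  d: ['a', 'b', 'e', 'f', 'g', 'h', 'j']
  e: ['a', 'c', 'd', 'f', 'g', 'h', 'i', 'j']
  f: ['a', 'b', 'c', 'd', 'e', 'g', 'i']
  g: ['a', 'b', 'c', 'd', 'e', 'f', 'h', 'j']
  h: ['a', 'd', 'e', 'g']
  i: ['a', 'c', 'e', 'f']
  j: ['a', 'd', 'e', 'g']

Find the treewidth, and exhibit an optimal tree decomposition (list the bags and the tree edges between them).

Treewidth 4.
Bags: B1 = {a, c, e, f, g}  B2 = {a, d, e, f, g}  B3 = {a, c, e, f, i}  B4 = {a, b, d, f, g}  B5 = {a, d, e, g, h}  B6 = {a, d, e, g, j}
Tree: B1–B2, B1–B3, B2–B4, B2–B5, B2–B6

Every bag has size at most 5, so the width is 5 − 1 = 4 and tw(G) ≤ 4. For the lower bound, the 5 vertices {a, d, e, g, j} are pairwise adjacent, and any tree decomposition puts a clique entirely inside one bag — forcing width ≥ 4. Therefore the treewidth is 4.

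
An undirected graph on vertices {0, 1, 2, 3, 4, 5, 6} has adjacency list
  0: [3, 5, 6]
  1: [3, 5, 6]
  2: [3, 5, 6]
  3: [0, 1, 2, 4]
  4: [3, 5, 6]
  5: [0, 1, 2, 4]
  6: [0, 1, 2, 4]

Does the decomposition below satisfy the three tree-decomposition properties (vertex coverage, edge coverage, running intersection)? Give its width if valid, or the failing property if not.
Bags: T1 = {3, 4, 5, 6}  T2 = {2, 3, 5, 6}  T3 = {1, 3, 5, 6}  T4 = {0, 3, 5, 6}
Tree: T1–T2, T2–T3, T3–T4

Every vertex of G appears in some bag (union = {0, 1, 2, 3, 4, 5, 6}); every edge is covered by a bag; and for each vertex v the set of bags containing v is connected in the bag tree. The decomposition is therefore valid. The largest bag has 4 vertices, so the width is 3.

Yes; width 3.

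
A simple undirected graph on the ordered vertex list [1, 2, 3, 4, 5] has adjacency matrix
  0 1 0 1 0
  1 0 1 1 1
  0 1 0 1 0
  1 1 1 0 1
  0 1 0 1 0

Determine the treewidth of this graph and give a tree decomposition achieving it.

Treewidth 2.
Bags: B1 = {1, 2, 4}  B2 = {2, 4, 5}  B3 = {2, 3, 4}
Tree: B1–B2, B1–B3

The largest bag has 3 vertices, giving width 2; this decomposition certifies tw(G) ≤ 2. On the other hand G contains the 3-clique {1, 2, 4}. A clique must lie in a single bag of any decomposition, so no decomposition can have width below 2. The upper and lower bounds meet at 2, so that is the treewidth.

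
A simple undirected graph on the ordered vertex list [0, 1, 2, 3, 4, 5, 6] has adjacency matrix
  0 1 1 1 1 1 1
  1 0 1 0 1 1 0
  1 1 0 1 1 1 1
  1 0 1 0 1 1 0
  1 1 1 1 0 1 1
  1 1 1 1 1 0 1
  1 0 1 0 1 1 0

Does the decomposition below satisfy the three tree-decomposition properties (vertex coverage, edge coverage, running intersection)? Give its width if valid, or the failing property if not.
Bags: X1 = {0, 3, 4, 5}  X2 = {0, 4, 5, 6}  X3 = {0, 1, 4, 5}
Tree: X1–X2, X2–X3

A tree decomposition must satisfy three properties: every vertex lies in some bag; for every edge, both endpoints lie together in some bag; and for every vertex, the bags containing it form a connected subtree. Here vertex 2 appears in no bag, so the decomposition is invalid.

No — vertex 2 appears in no bag.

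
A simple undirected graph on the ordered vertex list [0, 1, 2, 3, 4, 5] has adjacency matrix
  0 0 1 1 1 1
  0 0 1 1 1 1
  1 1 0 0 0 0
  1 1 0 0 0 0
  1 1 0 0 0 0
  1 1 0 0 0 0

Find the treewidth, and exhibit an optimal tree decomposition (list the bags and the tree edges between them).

The largest bag has 3 vertices, giving width 2; this decomposition certifies tw(G) ≤ 2. Since 0–5–1–4–0 is a cycle in G, G is not acyclic. Forests are exactly the graphs of treewidth ≤ 1, so tw(G) ≥ 2. Hence tw(G) = 2 exactly.

Treewidth 2.
One such decomposition:
Bags: B1 = {0, 1, 5}  B2 = {0, 1, 4}  B3 = {0, 1, 2}  B4 = {0, 1, 3}
Tree: B1–B2, B2–B3, B3–B4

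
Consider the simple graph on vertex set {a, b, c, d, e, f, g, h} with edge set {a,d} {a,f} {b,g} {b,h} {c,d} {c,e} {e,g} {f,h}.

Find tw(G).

A width-2 tree decomposition is:
Bags: B1 = {b, g, h}  B2 = {f, g, h}  B3 = {a, f, g}  B4 = {a, d, g}  B5 = {c, d, g}  B6 = {c, e, g}
Tree: B1–B2, B2–B3, B3–B4, B4–B5, B5–B6
Each bag holds 3 vertices, so the decomposition has width 2, which upper-bounds the treewidth. For the lower bound, G contains the cycle g–b–h–f–a–d–c–e–g, so G is not a forest; only forests have treewidth ≤ 1, hence tw(G) ≥ 2. Combining the bounds, tw(G) = 2.

2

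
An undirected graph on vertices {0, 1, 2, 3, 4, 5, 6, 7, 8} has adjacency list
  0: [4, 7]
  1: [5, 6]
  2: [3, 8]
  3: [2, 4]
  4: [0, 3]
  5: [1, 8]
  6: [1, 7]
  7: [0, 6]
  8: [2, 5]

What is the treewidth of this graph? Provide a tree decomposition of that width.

The largest bag has 3 vertices, giving width 2; this decomposition certifies tw(G) ≤ 2. For the lower bound, G contains the cycle 8–5–1–6–7–0–4–3–2–8, so G is not a forest; only forests have treewidth ≤ 1, hence tw(G) ≥ 2. The upper and lower bounds meet at 2, so that is the treewidth.

Treewidth 2.
Bags: B1 = {1, 5, 8}  B2 = {1, 6, 8}  B3 = {6, 7, 8}  B4 = {0, 7, 8}  B5 = {0, 4, 8}  B6 = {3, 4, 8}  B7 = {2, 3, 8}
Tree: B1–B2, B2–B3, B3–B4, B4–B5, B5–B6, B6–B7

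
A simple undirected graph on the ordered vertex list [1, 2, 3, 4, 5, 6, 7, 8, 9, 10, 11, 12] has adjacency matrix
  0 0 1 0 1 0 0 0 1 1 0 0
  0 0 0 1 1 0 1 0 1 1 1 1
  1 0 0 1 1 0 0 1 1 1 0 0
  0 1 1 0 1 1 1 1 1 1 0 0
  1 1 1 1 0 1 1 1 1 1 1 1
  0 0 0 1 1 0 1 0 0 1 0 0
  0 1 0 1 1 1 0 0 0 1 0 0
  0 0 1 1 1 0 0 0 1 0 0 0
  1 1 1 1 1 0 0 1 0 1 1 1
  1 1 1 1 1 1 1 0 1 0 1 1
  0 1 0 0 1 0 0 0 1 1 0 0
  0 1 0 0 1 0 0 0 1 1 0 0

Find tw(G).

4

A width-4 tree decomposition is:
Bags: B1 = {3, 4, 5, 9, 10}  B2 = {2, 4, 5, 9, 10}  B3 = {2, 4, 5, 7, 10}  B4 = {3, 4, 5, 8, 9}  B5 = {2, 5, 9, 10, 12}  B6 = {2, 5, 9, 10, 11}  B7 = {4, 5, 6, 7, 10}  B8 = {1, 3, 5, 9, 10}
Tree: B1–B2, B2–B3, B1–B4, B2–B5, B2–B6, B3–B7, B1–B8
The largest bag has 5 vertices, giving width 4; this decomposition certifies tw(G) ≤ 4. On the other hand G contains the 5-clique {3, 4, 5, 8, 9}. A clique must lie in a single bag of any decomposition, so no decomposition can have width below 4. Hence tw(G) = 4 exactly.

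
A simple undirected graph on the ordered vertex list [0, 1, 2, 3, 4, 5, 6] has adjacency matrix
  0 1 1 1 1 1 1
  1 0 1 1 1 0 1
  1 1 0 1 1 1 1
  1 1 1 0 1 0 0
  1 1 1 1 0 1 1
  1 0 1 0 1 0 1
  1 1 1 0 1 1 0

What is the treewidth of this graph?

4

A width-4 tree decomposition is:
Bags: B1 = {0, 1, 2, 3, 4}  B2 = {0, 1, 2, 4, 6}  B3 = {0, 2, 4, 5, 6}
Tree: B1–B2, B2–B3
Each bag holds 5 vertices, so the decomposition has width 4, which upper-bounds the treewidth. On the other hand G contains the 5-clique {0, 1, 2, 3, 4}. A clique must lie in a single bag of any decomposition, so no decomposition can have width below 4. The upper and lower bounds meet at 4, so that is the treewidth.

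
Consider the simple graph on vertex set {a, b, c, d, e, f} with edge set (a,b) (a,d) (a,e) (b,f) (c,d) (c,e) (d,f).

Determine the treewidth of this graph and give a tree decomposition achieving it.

Treewidth 2.
One optimal decomposition is:
Bags: B1 = {c, d, e}  B2 = {a, d, e}  B3 = {a, d, f}  B4 = {a, b, f}
Tree: B1–B2, B2–B3, B3–B4

Each bag holds 3 vertices, so the decomposition has width 2, which upper-bounds the treewidth. Since c–e–a–d–c is a cycle in G, G is not acyclic. Forests are exactly the graphs of treewidth ≤ 1, so tw(G) ≥ 2. The upper and lower bounds meet at 2, so that is the treewidth.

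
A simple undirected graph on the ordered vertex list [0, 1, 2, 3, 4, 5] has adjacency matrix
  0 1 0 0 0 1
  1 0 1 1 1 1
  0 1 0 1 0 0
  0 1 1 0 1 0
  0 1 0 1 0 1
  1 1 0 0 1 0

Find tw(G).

2

A width-2 tree decomposition is:
Bags: B1 = {1, 3, 4}  B2 = {1, 4, 5}  B3 = {0, 1, 5}  B4 = {1, 2, 3}
Tree: B1–B2, B2–B3, B1–B4
Each bag holds 3 vertices, so the decomposition has width 2, which upper-bounds the treewidth. On the other hand G contains the 3-clique {0, 1, 5}. A clique must lie in a single bag of any decomposition, so no decomposition can have width below 2. Combining the bounds, tw(G) = 2.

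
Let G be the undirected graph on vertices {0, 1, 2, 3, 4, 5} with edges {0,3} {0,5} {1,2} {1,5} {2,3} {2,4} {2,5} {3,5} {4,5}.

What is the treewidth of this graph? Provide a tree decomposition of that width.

Treewidth 2.
Bags: B1 = {2, 3, 5}  B2 = {1, 2, 5}  B3 = {2, 4, 5}  B4 = {0, 3, 5}
Tree: B1–B2, B2–B3, B1–B4

Every bag has size at most 3, so the width is 3 − 1 = 2 and tw(G) ≤ 2. On the other hand G contains the 3-clique {0, 3, 5}. A clique must lie in a single bag of any decomposition, so no decomposition can have width below 2. Combining the bounds, tw(G) = 2.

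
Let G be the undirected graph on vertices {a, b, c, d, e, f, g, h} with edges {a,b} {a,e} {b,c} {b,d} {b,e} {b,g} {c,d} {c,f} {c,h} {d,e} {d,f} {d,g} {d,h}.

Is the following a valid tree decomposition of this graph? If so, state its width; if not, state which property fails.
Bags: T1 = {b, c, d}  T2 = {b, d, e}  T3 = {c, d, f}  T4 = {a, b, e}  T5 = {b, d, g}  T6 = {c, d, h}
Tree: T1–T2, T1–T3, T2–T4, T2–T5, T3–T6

Yes; width 2.

Vertex coverage: the bags together contain {a, b, c, d, e, f, g, h}, the full vertex set. Edge coverage: each edge of G has both endpoints in at least one bag. Running intersection: for every vertex, the bags containing it form a connected subtree. All three properties hold, so this is a valid tree decomposition of width max|bag| − 1 = 2, and hence tw(G) ≤ 2.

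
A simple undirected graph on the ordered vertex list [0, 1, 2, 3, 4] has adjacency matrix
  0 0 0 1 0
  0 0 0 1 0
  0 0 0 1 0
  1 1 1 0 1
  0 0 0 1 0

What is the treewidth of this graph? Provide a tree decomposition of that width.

The largest bag has 2 vertices, giving width 1; this decomposition certifies tw(G) ≤ 1. Any graph with an edge has treewidth ≥ 1, and G has the edge 3–0. Hence tw(G) = 1 exactly.

Treewidth 1.
One optimal decomposition is:
Bags: B1 = {0, 3}  B2 = {1, 3}  B3 = {2, 3}  B4 = {3, 4}
Tree: B1–B2, B2–B3, B2–B4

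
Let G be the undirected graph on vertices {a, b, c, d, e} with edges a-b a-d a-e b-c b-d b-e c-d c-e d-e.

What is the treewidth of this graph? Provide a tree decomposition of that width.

Treewidth 3.
Bags: B1 = {a, b, d, e}  B2 = {b, c, d, e}
Tree: B1–B2

Every bag has size at most 4, so the width is 4 − 1 = 3 and tw(G) ≤ 3. For the lower bound, the 4 vertices {b, c, d, e} are pairwise adjacent, and any tree decomposition puts a clique entirely inside one bag — forcing width ≥ 3. Combining the bounds, tw(G) = 3.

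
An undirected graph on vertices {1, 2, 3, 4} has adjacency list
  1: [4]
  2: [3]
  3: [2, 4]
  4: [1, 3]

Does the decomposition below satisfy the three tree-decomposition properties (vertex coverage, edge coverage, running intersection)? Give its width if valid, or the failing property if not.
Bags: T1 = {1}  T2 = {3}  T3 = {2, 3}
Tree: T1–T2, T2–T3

A tree decomposition must satisfy three properties: every vertex lies in some bag; for every edge, both endpoints lie together in some bag; and for every vertex, the bags containing it form a connected subtree. Here vertex 4 appears in no bag, so the decomposition is invalid.

No — vertex 4 appears in no bag.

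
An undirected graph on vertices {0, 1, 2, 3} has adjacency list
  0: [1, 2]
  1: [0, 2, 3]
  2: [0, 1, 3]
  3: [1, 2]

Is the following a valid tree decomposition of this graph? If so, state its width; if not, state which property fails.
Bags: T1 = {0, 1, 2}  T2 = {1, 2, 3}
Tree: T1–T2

Vertex coverage: the bags together contain {0, 1, 2, 3}, the full vertex set. Edge coverage: each edge of G has both endpoints in at least one bag. Running intersection: for every vertex, the bags containing it form a connected subtree. All three properties hold, so this is a valid tree decomposition of width max|bag| − 1 = 2, and hence tw(G) ≤ 2.

Yes; width 2.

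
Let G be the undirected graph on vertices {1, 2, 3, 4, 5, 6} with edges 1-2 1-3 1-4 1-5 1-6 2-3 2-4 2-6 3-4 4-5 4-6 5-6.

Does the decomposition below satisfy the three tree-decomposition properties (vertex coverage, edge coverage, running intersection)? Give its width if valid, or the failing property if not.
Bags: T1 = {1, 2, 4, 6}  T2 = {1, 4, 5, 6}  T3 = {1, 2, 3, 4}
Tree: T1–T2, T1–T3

Yes; width 3.

Checking the three conditions: (i) the bags cover all of {1, 2, 3, 4, 5, 6}; (ii) for each edge, some bag contains both endpoints; (iii) the bags containing any fixed vertex form a subtree. All hold, so the decomposition is valid with width 4 − 1 = 3.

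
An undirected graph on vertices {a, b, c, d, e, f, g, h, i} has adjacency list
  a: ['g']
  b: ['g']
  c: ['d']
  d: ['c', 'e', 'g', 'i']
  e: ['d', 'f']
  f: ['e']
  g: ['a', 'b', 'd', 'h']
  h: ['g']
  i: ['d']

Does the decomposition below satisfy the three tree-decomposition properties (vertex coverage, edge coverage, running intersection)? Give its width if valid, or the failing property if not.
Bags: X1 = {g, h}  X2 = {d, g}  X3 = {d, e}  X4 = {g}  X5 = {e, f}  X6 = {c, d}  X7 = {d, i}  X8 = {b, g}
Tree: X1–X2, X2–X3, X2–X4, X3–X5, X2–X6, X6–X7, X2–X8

No — vertex a appears in no bag.

A tree decomposition must satisfy three properties: every vertex lies in some bag; for every edge, both endpoints lie together in some bag; and for every vertex, the bags containing it form a connected subtree. Here vertex a appears in no bag, so the decomposition is invalid.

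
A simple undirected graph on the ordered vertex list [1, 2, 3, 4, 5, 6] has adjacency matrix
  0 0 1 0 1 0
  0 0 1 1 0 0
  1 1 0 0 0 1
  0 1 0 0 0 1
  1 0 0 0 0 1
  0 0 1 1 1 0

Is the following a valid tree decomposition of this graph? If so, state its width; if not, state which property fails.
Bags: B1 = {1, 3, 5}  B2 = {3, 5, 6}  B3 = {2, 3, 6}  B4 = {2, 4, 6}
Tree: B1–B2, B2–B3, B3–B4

Every vertex of G appears in some bag (union = {1, 2, 3, 4, 5, 6}); every edge is covered by a bag; and for each vertex v the set of bags containing v is connected in the bag tree. The decomposition is therefore valid. The largest bag has 3 vertices, so the width is 2.

Yes; width 2.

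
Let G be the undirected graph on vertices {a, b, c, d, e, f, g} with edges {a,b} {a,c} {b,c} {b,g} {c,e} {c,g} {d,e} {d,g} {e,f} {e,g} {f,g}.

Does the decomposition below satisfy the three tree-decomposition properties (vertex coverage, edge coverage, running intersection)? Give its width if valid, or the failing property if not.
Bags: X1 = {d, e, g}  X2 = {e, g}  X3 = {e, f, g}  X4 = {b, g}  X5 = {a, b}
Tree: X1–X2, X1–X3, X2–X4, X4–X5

A tree decomposition must satisfy three properties: every vertex lies in some bag; for every edge, both endpoints lie together in some bag; and for every vertex, the bags containing it form a connected subtree. Here vertex c appears in no bag, so the decomposition is invalid.

No — vertex c appears in no bag.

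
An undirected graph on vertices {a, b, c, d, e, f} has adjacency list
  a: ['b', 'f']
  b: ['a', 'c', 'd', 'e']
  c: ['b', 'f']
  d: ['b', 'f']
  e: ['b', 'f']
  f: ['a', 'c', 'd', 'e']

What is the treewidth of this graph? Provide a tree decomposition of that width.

Treewidth 2.
One optimal decomposition is:
Bags: B1 = {b, e, f}  B2 = {b, c, f}  B3 = {b, d, f}  B4 = {a, b, f}
Tree: B1–B2, B2–B3, B3–B4

Every bag has size at most 3, so the width is 3 − 1 = 2 and tw(G) ≤ 2. Since e–f–c–b–e is a cycle in G, G is not acyclic. Forests are exactly the graphs of treewidth ≤ 1, so tw(G) ≥ 2. Hence tw(G) = 2 exactly.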